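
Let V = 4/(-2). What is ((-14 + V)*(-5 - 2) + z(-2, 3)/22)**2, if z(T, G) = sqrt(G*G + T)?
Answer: (2464 + sqrt(7))**2/484 ≈ 12571.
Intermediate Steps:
V = -2 (V = 4*(-1/2) = -2)
z(T, G) = sqrt(T + G**2) (z(T, G) = sqrt(G**2 + T) = sqrt(T + G**2))
((-14 + V)*(-5 - 2) + z(-2, 3)/22)**2 = ((-14 - 2)*(-5 - 2) + sqrt(-2 + 3**2)/22)**2 = (-16*(-7) + sqrt(-2 + 9)*(1/22))**2 = (112 + sqrt(7)*(1/22))**2 = (112 + sqrt(7)/22)**2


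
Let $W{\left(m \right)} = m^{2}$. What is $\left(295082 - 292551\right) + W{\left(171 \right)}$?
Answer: $31772$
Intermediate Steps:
$\left(295082 - 292551\right) + W{\left(171 \right)} = \left(295082 - 292551\right) + 171^{2} = 2531 + 29241 = 31772$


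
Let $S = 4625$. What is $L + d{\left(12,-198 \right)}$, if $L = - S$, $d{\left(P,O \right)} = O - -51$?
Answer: $-4772$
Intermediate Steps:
$d{\left(P,O \right)} = 51 + O$ ($d{\left(P,O \right)} = O + \left(-38 + 89\right) = O + 51 = 51 + O$)
$L = -4625$ ($L = \left(-1\right) 4625 = -4625$)
$L + d{\left(12,-198 \right)} = -4625 + \left(51 - 198\right) = -4625 - 147 = -4772$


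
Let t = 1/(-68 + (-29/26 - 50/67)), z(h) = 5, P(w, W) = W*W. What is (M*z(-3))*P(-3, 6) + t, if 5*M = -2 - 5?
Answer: -30669890/121699 ≈ -252.01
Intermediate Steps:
P(w, W) = W**2
M = -7/5 (M = (-2 - 5)/5 = (1/5)*(-7) = -7/5 ≈ -1.4000)
t = -1742/121699 (t = 1/(-68 + (-29*1/26 - 50*1/67)) = 1/(-68 + (-29/26 - 50/67)) = 1/(-68 - 3243/1742) = 1/(-121699/1742) = -1742/121699 ≈ -0.014314)
(M*z(-3))*P(-3, 6) + t = -7/5*5*6**2 - 1742/121699 = -7*36 - 1742/121699 = -252 - 1742/121699 = -30669890/121699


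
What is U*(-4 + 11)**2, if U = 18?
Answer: 882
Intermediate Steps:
U*(-4 + 11)**2 = 18*(-4 + 11)**2 = 18*7**2 = 18*49 = 882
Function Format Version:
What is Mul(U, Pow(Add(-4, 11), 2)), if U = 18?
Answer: 882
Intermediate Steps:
Mul(U, Pow(Add(-4, 11), 2)) = Mul(18, Pow(Add(-4, 11), 2)) = Mul(18, Pow(7, 2)) = Mul(18, 49) = 882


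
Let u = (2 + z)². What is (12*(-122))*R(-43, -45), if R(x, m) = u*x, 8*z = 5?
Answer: 3470229/8 ≈ 4.3378e+5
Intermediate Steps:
z = 5/8 (z = (⅛)*5 = 5/8 ≈ 0.62500)
u = 441/64 (u = (2 + 5/8)² = (21/8)² = 441/64 ≈ 6.8906)
R(x, m) = 441*x/64
(12*(-122))*R(-43, -45) = (12*(-122))*((441/64)*(-43)) = -1464*(-18963/64) = 3470229/8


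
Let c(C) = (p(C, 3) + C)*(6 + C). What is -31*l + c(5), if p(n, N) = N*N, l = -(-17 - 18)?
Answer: -931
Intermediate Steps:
l = 35 (l = -1*(-35) = 35)
p(n, N) = N**2
c(C) = (6 + C)*(9 + C) (c(C) = (3**2 + C)*(6 + C) = (9 + C)*(6 + C) = (6 + C)*(9 + C))
-31*l + c(5) = -31*35 + (54 + 5**2 + 15*5) = -1085 + (54 + 25 + 75) = -1085 + 154 = -931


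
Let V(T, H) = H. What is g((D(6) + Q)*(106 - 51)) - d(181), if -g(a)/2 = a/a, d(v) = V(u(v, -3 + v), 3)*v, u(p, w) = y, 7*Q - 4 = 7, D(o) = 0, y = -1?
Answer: -545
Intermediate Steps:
Q = 11/7 (Q = 4/7 + (⅐)*7 = 4/7 + 1 = 11/7 ≈ 1.5714)
u(p, w) = -1
d(v) = 3*v
g(a) = -2 (g(a) = -2*a/a = -2*1 = -2)
g((D(6) + Q)*(106 - 51)) - d(181) = -2 - 3*181 = -2 - 1*543 = -2 - 543 = -545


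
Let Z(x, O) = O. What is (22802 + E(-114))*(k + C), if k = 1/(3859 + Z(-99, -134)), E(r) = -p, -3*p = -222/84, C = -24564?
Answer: -12517937346379/22350 ≈ -5.6009e+8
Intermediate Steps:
p = 37/42 (p = -(-74)/84 = -⅓*(-37/14) = 37/42 ≈ 0.88095)
E(r) = -37/42 (E(r) = -1*37/42 = -37/42)
k = 1/3725 (k = 1/(3859 - 134) = 1/3725 ≈ 0.00026846)
(22802 + E(-114))*(k + C) = (22802 - 37/42)*(1/3725 - 24564) = (957647/42)*(-91500899/3725) = -12517937346379/22350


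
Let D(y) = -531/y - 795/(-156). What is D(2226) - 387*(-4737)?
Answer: 35366554661/19292 ≈ 1.8332e+6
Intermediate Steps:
D(y) = 265/52 - 531/y (D(y) = -531/y - 795*(-1/156) = -531/y + 265/52 = 265/52 - 531/y)
D(2226) - 387*(-4737) = (265/52 - 531/2226) - 387*(-4737) = (265/52 - 531*1/2226) + 1833219 = (265/52 - 177/742) + 1833219 = 93713/19292 + 1833219 = 35366554661/19292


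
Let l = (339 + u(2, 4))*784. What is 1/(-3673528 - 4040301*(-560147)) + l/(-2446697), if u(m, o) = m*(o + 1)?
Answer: -1182261402143635911/10571879662909383511 ≈ -0.11183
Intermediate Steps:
u(m, o) = m*(1 + o)
l = 273616 (l = (339 + 2*(1 + 4))*784 = (339 + 2*5)*784 = (339 + 10)*784 = 349*784 = 273616)
1/(-3673528 - 4040301*(-560147)) + l/(-2446697) = 1/(-3673528 - 4040301*(-560147)) + 273616/(-2446697) = -1/560147/(-7713829) + 273616*(-1/2446697) = -1/7713829*(-1/560147) - 273616/2446697 = 1/4320878172863 - 273616/2446697 = -1182261402143635911/10571879662909383511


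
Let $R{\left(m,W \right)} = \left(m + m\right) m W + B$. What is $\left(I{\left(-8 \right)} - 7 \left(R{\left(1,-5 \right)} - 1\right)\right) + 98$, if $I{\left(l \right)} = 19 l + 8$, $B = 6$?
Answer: $-11$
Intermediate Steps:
$R{\left(m,W \right)} = 6 + 2 W m^{2}$ ($R{\left(m,W \right)} = \left(m + m\right) m W + 6 = 2 m m W + 6 = 2 m^{2} W + 6 = 2 W m^{2} + 6 = 6 + 2 W m^{2}$)
$I{\left(l \right)} = 8 + 19 l$
$\left(I{\left(-8 \right)} - 7 \left(R{\left(1,-5 \right)} - 1\right)\right) + 98 = \left(\left(8 + 19 \left(-8\right)\right) - 7 \left(\left(6 + 2 \left(-5\right) 1^{2}\right) - 1\right)\right) + 98 = \left(\left(8 - 152\right) - 7 \left(\left(6 + 2 \left(-5\right) 1\right) - 1\right)\right) + 98 = \left(-144 - 7 \left(\left(6 - 10\right) - 1\right)\right) + 98 = \left(-144 - 7 \left(-4 - 1\right)\right) + 98 = \left(-144 - -35\right) + 98 = \left(-144 + 35\right) + 98 = -109 + 98 = -11$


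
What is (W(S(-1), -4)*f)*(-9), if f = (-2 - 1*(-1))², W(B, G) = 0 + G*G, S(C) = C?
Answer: -144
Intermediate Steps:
W(B, G) = G² (W(B, G) = 0 + G² = G²)
f = 1 (f = (-2 + 1)² = (-1)² = 1)
(W(S(-1), -4)*f)*(-9) = ((-4)²*1)*(-9) = (16*1)*(-9) = 16*(-9) = -144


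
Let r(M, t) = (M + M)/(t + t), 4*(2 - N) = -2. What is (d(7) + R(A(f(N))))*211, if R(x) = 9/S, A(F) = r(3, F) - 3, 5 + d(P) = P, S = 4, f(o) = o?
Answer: 3587/4 ≈ 896.75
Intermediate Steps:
N = 5/2 (N = 2 - ¼*(-2) = 2 + ½ = 5/2 ≈ 2.5000)
d(P) = -5 + P
r(M, t) = M/t (r(M, t) = (2*M)/((2*t)) = (2*M)*(1/(2*t)) = M/t)
A(F) = -3 + 3/F (A(F) = 3/F - 3 = -3 + 3/F)
R(x) = 9/4
(d(7) + R(A(f(N))))*211 = ((-5 + 7) + 9/4)*211 = (2 + 9/4)*211 = (17/4)*211 = 3587/4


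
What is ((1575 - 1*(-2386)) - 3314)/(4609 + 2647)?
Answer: 647/7256 ≈ 0.089168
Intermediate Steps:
((1575 - 1*(-2386)) - 3314)/(4609 + 2647) = ((1575 + 2386) - 3314)/7256 = (3961 - 3314)*(1/7256) = 647*(1/7256) = 647/7256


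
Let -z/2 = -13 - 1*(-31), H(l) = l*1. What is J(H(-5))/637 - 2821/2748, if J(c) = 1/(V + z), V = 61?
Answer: -44921677/43761900 ≈ -1.0265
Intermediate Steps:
H(l) = l
z = -36 (z = -2*(-13 - 1*(-31)) = -2*(-13 + 31) = -2*18 = -36)
J(c) = 1/25 (J(c) = 1/(61 - 36) = 1/25)
J(H(-5))/637 - 2821/2748 = (1/25)/637 - 2821/2748 = (1/25)*(1/637) - 2821*1/2748 = 1/15925 - 2821/2748 = -44921677/43761900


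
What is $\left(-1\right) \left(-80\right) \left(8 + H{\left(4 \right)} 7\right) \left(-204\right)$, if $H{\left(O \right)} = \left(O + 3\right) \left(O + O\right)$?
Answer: $-6528000$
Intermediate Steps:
$H{\left(O \right)} = 2 O \left(3 + O\right)$ ($H{\left(O \right)} = \left(3 + O\right) 2 O = 2 O \left(3 + O\right)$)
$\left(-1\right) \left(-80\right) \left(8 + H{\left(4 \right)} 7\right) \left(-204\right) = \left(-1\right) \left(-80\right) \left(8 + 2 \cdot 4 \left(3 + 4\right) 7\right) \left(-204\right) = 80 \left(8 + 2 \cdot 4 \cdot 7 \cdot 7\right) \left(-204\right) = 80 \left(8 + 56 \cdot 7\right) \left(-204\right) = 80 \left(8 + 392\right) \left(-204\right) = 80 \cdot 400 \left(-204\right) = 32000 \left(-204\right) = -6528000$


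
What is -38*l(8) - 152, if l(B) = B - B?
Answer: -152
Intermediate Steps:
l(B) = 0
-38*l(8) - 152 = -38*0 - 152 = 0 - 152 = -152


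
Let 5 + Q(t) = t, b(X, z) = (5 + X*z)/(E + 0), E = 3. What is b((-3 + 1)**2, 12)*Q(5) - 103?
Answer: -103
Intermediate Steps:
b(X, z) = 5/3 + X*z/3 (b(X, z) = (5 + X*z)/(3 + 0) = (5 + X*z)/3 = (5 + X*z)*(1/3) = 5/3 + X*z/3)
Q(t) = -5 + t
b((-3 + 1)**2, 12)*Q(5) - 103 = (5/3 + (1/3)*(-3 + 1)**2*12)*(-5 + 5) - 103 = (5/3 + (1/3)*(-2)**2*12)*0 - 103 = (5/3 + (1/3)*4*12)*0 - 103 = (5/3 + 16)*0 - 103 = (53/3)*0 - 103 = 0 - 103 = -103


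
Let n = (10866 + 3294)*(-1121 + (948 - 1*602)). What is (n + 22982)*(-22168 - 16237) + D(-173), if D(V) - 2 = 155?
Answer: 420573846447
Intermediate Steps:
D(V) = 157 (D(V) = 2 + 155 = 157)
n = -10974000 (n = 14160*(-1121 + (948 - 602)) = 14160*(-1121 + 346) = 14160*(-775) = -10974000)
(n + 22982)*(-22168 - 16237) + D(-173) = (-10974000 + 22982)*(-22168 - 16237) + 157 = -10951018*(-38405) + 157 = 420573846290 + 157 = 420573846447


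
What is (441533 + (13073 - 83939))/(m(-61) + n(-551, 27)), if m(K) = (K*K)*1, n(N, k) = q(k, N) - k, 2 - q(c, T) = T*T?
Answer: -370667/299905 ≈ -1.2359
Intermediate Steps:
q(c, T) = 2 - T**2 (q(c, T) = 2 - T*T = 2 - T**2)
n(N, k) = 2 - k - N**2 (n(N, k) = (2 - N**2) - k = 2 - k - N**2)
m(K) = K**2 (m(K) = K**2*1 = K**2)
(441533 + (13073 - 83939))/(m(-61) + n(-551, 27)) = (441533 + (13073 - 83939))/((-61)**2 + (2 - 1*27 - 1*(-551)**2)) = (441533 - 70866)/(3721 + (2 - 27 - 1*303601)) = 370667/(3721 + (2 - 27 - 303601)) = 370667/(3721 - 303626) = 370667/(-299905) = 370667*(-1/299905) = -370667/299905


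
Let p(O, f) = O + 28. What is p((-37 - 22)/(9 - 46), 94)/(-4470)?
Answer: -73/11026 ≈ -0.0066207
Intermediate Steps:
p(O, f) = 28 + O
p((-37 - 22)/(9 - 46), 94)/(-4470) = (28 + (-37 - 22)/(9 - 46))/(-4470) = (28 - 59/(-37))*(-1/4470) = (28 - 59*(-1/37))*(-1/4470) = (28 + 59/37)*(-1/4470) = (1095/37)*(-1/4470) = -73/11026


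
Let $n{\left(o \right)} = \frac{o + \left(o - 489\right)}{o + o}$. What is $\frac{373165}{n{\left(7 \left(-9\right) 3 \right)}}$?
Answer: $\frac{47018790}{289} \approx 1.6269 \cdot 10^{5}$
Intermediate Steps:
$n{\left(o \right)} = \frac{-489 + 2 o}{2 o}$ ($n{\left(o \right)} = \frac{o + \left(-489 + o\right)}{2 o} = \left(-489 + 2 o\right) \frac{1}{2 o} = \frac{-489 + 2 o}{2 o}$)
$\frac{373165}{n{\left(7 \left(-9\right) 3 \right)}} = \frac{373165}{\frac{1}{7 \left(-9\right) 3} \left(- \frac{489}{2} + 7 \left(-9\right) 3\right)} = \frac{373165}{\frac{1}{\left(-63\right) 3} \left(- \frac{489}{2} - 189\right)} = \frac{373165}{\frac{1}{-189} \left(- \frac{489}{2} - 189\right)} = \frac{373165}{\left(- \frac{1}{189}\right) \left(- \frac{867}{2}\right)} = \frac{373165}{\frac{289}{126}} = 373165 \cdot \frac{126}{289} = \frac{47018790}{289}$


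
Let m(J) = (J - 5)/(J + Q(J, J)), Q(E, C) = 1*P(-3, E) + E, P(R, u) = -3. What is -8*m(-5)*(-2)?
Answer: 160/13 ≈ 12.308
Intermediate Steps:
Q(E, C) = -3 + E (Q(E, C) = 1*(-3) + E = -3 + E)
m(J) = (-5 + J)/(-3 + 2*J) (m(J) = (J - 5)/(J + (-3 + J)) = (-5 + J)/(-3 + 2*J))
-8*m(-5)*(-2) = -8*(-5 - 5)/(-3 + 2*(-5))*(-2) = -8*(-10)/(-3 - 10)*(-2) = -8*(-10)/(-13)*(-2) = -(-8)*(-10)/13*(-2) = -8*10/13*(-2) = -80/13*(-2) = 160/13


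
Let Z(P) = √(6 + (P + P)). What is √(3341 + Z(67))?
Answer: √(3341 + 2*√35) ≈ 57.904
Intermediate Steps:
Z(P) = √(6 + 2*P)
√(3341 + Z(67)) = √(3341 + √(6 + 2*67)) = √(3341 + √(6 + 134)) = √(3341 + √140) = √(3341 + 2*√35)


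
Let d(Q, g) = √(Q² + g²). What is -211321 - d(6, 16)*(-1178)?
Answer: -211321 + 2356*√73 ≈ -1.9119e+5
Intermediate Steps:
-211321 - d(6, 16)*(-1178) = -211321 - √(6² + 16²)*(-1178) = -211321 - √(36 + 256)*(-1178) = -211321 - √292*(-1178) = -211321 - 2*√73*(-1178) = -211321 - (-2356)*√73 = -211321 + 2356*√73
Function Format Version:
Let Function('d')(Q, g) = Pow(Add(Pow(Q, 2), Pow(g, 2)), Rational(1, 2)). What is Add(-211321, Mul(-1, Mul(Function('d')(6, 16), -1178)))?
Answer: Add(-211321, Mul(2356, Pow(73, Rational(1, 2)))) ≈ -1.9119e+5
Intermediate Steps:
Add(-211321, Mul(-1, Mul(Function('d')(6, 16), -1178))) = Add(-211321, Mul(-1, Mul(Pow(Add(Pow(6, 2), Pow(16, 2)), Rational(1, 2)), -1178))) = Add(-211321, Mul(-1, Mul(Pow(Add(36, 256), Rational(1, 2)), -1178))) = Add(-211321, Mul(-1, Mul(Pow(292, Rational(1, 2)), -1178))) = Add(-211321, Mul(-1, Mul(Mul(2, Pow(73, Rational(1, 2))), -1178))) = Add(-211321, Mul(-1, Mul(-2356, Pow(73, Rational(1, 2))))) = Add(-211321, Mul(2356, Pow(73, Rational(1, 2))))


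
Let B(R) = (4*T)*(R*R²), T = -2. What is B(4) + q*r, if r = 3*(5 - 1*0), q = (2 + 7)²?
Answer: 703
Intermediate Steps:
B(R) = -8*R³ (B(R) = (4*(-2))*(R*R²) = -8*R³)
q = 81 (q = 9² = 81)
r = 15 (r = 3*(5 + 0) = 3*5 = 15)
B(4) + q*r = -8*4³ + 81*15 = -8*64 + 1215 = -512 + 1215 = 703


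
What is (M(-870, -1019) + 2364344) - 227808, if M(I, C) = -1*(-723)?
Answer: 2137259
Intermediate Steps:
M(I, C) = 723
(M(-870, -1019) + 2364344) - 227808 = (723 + 2364344) - 227808 = 2365067 - 227808 = 2137259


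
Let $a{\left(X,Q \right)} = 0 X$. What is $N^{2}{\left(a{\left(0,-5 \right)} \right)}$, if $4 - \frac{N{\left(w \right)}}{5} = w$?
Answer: $400$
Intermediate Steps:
$a{\left(X,Q \right)} = 0$
$N{\left(w \right)} = 20 - 5 w$
$N^{2}{\left(a{\left(0,-5 \right)} \right)} = \left(20 - 0\right)^{2} = \left(20 + 0\right)^{2} = 20^{2} = 400$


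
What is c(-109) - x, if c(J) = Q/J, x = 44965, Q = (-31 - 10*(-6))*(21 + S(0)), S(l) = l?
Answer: -4901794/109 ≈ -44971.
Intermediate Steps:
Q = 609 (Q = (-31 - 10*(-6))*(21 + 0) = (-31 + 60)*21 = 29*21 = 609)
c(J) = 609/J
c(-109) - x = 609/(-109) - 1*44965 = 609*(-1/109) - 44965 = -609/109 - 44965 = -4901794/109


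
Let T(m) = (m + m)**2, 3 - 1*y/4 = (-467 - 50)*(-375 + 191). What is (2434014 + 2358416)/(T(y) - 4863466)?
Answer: 2396215/289558068267 ≈ 8.2754e-6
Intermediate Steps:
y = -380500 (y = 12 - 4*(-467 - 50)*(-375 + 191) = 12 - (-2068)*(-184) = 12 - 4*95128 = 12 - 380512 = -380500)
T(m) = 4*m**2 (T(m) = (2*m)**2 = 4*m**2)
(2434014 + 2358416)/(T(y) - 4863466) = (2434014 + 2358416)/(4*(-380500)**2 - 4863466) = 4792430/(4*144780250000 - 4863466) = 4792430/(579121000000 - 4863466) = 4792430/579116136534 = 4792430*(1/579116136534) = 2396215/289558068267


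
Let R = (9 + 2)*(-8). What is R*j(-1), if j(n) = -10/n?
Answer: -880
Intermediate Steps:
R = -88 (R = 11*(-8) = -88)
R*j(-1) = -(-880)/(-1) = -(-880)*(-1) = -88*10 = -880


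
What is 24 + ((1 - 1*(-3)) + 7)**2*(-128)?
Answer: -15464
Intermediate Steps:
24 + ((1 - 1*(-3)) + 7)**2*(-128) = 24 + ((1 + 3) + 7)**2*(-128) = 24 + (4 + 7)**2*(-128) = 24 + 11**2*(-128) = 24 + 121*(-128) = 24 - 15488 = -15464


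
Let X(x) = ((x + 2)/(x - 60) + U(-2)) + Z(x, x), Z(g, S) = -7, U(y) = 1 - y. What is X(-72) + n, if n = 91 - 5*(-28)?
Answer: 15017/66 ≈ 227.53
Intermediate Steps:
n = 231 (n = 91 - 5*(-28) = 91 + 140 = 231)
X(x) = -4 + (2 + x)/(-60 + x) (X(x) = ((x + 2)/(x - 60) + (1 - 1*(-2))) - 7 = ((2 + x)/(-60 + x) + (1 + 2)) - 7 = ((2 + x)/(-60 + x) + 3) - 7 = (3 + (2 + x)/(-60 + x)) - 7 = -4 + (2 + x)/(-60 + x))
X(-72) + n = (242 - 3*(-72))/(-60 - 72) + 231 = (242 + 216)/(-132) + 231 = -1/132*458 + 231 = -229/66 + 231 = 15017/66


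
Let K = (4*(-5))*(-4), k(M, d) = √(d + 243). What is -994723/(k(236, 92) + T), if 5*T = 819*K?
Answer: -13034850192/171714481 + 994723*√335/171714481 ≈ -75.804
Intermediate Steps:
k(M, d) = √(243 + d)
K = 80 (K = -20*(-4) = 80)
T = 13104 (T = (819*80)/5 = (⅕)*65520 = 13104)
-994723/(k(236, 92) + T) = -994723/(√(243 + 92) + 13104) = -994723/(√335 + 13104) = -994723/(13104 + √335)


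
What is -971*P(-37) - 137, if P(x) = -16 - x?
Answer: -20528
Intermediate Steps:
-971*P(-37) - 137 = -971*(-16 - 1*(-37)) - 137 = -971*(-16 + 37) - 137 = -971*21 - 137 = -20391 - 137 = -20528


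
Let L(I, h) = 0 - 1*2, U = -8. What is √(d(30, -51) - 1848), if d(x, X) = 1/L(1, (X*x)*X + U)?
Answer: I*√7394/2 ≈ 42.994*I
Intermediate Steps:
L(I, h) = -2 (L(I, h) = 0 - 2 = -2)
d(x, X) = -½ (d(x, X) = 1/(-2) = -½)
√(d(30, -51) - 1848) = √(-½ - 1848) = √(-3697/2) = I*√7394/2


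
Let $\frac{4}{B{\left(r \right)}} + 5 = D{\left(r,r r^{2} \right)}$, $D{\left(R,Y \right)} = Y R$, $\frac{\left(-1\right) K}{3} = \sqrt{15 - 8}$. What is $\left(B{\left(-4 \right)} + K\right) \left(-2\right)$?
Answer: $- \frac{8}{251} + 6 \sqrt{7} \approx 15.843$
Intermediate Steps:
$K = - 3 \sqrt{7}$ ($K = - 3 \sqrt{15 - 8} = - 3 \sqrt{7} \approx -7.9373$)
$D{\left(R,Y \right)} = R Y$
$B{\left(r \right)} = \frac{4}{-5 + r^{4}}$ ($B{\left(r \right)} = \frac{4}{-5 + r r r^{2}} = \frac{4}{-5 + r r^{3}} = \frac{4}{-5 + r^{4}}$)
$\left(B{\left(-4 \right)} + K\right) \left(-2\right) = \left(\frac{4}{-5 + \left(-4\right)^{4}} - 3 \sqrt{7}\right) \left(-2\right) = \left(\frac{4}{-5 + 256} - 3 \sqrt{7}\right) \left(-2\right) = \left(\frac{4}{251} - 3 \sqrt{7}\right) \left(-2\right) = - \frac{8}{251} + 6 \sqrt{7}$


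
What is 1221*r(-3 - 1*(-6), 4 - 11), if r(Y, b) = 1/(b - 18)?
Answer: -1221/25 ≈ -48.840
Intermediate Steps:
r(Y, b) = 1/(-18 + b)
1221*r(-3 - 1*(-6), 4 - 11) = 1221/(-18 + (4 - 11)) = 1221/(-18 - 7) = 1221/(-25) = 1221*(-1/25) = -1221/25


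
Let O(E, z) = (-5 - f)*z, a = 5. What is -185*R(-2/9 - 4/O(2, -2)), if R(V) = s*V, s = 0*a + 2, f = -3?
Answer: 4070/9 ≈ 452.22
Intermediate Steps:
O(E, z) = -2*z (O(E, z) = (-5 - 1*(-3))*z = (-5 + 3)*z = -2*z)
s = 2 (s = 0*5 + 2 = 0 + 2 = 2)
R(V) = 2*V
-185*R(-2/9 - 4/O(2, -2)) = -370*(-2/9 - 4/((-2*(-2)))) = -370*(-2*⅑ - 4/4) = -370*(-2/9 - 4*¼) = -370*(-2/9 - 1) = -370*(-11)/9 = -185*(-22/9) = 4070/9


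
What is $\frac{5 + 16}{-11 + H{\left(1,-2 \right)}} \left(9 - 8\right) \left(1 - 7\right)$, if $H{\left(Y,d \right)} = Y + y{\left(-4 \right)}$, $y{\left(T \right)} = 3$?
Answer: $18$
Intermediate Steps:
$H{\left(Y,d \right)} = 3 + Y$ ($H{\left(Y,d \right)} = Y + 3 = 3 + Y$)
$\frac{5 + 16}{-11 + H{\left(1,-2 \right)}} \left(9 - 8\right) \left(1 - 7\right) = \frac{5 + 16}{-11 + \left(3 + 1\right)} \left(9 - 8\right) \left(1 - 7\right) = \frac{21}{-11 + 4} \left(9 - 8\right) \left(-6\right) = \frac{21}{-7} \cdot 1 \left(-6\right) = 21 \left(- \frac{1}{7}\right) 1 \left(-6\right) = \left(-3\right) 1 \left(-6\right) = \left(-3\right) \left(-6\right) = 18$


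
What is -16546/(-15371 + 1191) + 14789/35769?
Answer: 400770947/253602210 ≈ 1.5803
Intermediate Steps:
-16546/(-15371 + 1191) + 14789/35769 = -16546/(-14180) + 14789*(1/35769) = -16546*(-1/14180) + 14789/35769 = 8273/7090 + 14789/35769 = 400770947/253602210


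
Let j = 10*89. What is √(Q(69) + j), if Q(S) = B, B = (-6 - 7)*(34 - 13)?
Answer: √617 ≈ 24.839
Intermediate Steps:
B = -273 (B = -13*21 = -273)
Q(S) = -273
j = 890
√(Q(69) + j) = √(-273 + 890) = √617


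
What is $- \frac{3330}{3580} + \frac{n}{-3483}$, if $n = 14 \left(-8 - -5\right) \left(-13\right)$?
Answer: $- \frac{451769}{415638} \approx -1.0869$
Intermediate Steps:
$n = 546$ ($n = 14 \left(-8 + 5\right) \left(-13\right) = 14 \left(-3\right) \left(-13\right) = \left(-42\right) \left(-13\right) = 546$)
$- \frac{3330}{3580} + \frac{n}{-3483} = - \frac{3330}{3580} + \frac{546}{-3483} = \left(-3330\right) \frac{1}{3580} + 546 \left(- \frac{1}{3483}\right) = - \frac{333}{358} - \frac{182}{1161} = - \frac{451769}{415638}$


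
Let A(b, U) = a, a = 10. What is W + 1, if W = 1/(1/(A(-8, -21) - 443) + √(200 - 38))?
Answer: 30373650/30373217 + 1687401*√2/30373217 ≈ 1.0786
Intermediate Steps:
A(b, U) = 10
W = 1/(-1/433 + 9*√2) (W = 1/(1/(10 - 443) + √(200 - 38)) = 1/(1/(-433) + √162) = 1/(-1/433 + 9*√2) ≈ 0.078582)
W + 1 = (433/30373217 + 1687401*√2/30373217) + 1 = 30373650/30373217 + 1687401*√2/30373217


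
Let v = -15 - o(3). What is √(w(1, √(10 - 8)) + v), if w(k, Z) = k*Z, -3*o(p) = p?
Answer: √(-14 + √2) ≈ 3.5476*I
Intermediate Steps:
o(p) = -p/3
w(k, Z) = Z*k
v = -14 (v = -15 - (-1)*3/3 = -15 - 1*(-1) = -15 + 1 = -14)
√(w(1, √(10 - 8)) + v) = √(√(10 - 8)*1 - 14) = √(√2*1 - 14) = √(√2 - 14) = √(-14 + √2)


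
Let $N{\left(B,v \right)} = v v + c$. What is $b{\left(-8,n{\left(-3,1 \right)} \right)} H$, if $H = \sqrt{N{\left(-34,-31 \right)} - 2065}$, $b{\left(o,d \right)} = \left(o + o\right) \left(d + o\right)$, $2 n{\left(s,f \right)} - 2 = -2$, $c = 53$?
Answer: $128 i \sqrt{1051} \approx 4149.6 i$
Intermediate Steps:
$n{\left(s,f \right)} = 0$ ($n{\left(s,f \right)} = 1 + \frac{1}{2} \left(-2\right) = 1 - 1 = 0$)
$N{\left(B,v \right)} = 53 + v^{2}$ ($N{\left(B,v \right)} = v v + 53 = v^{2} + 53 = 53 + v^{2}$)
$b{\left(o,d \right)} = 2 o \left(d + o\right)$
$H = i \sqrt{1051}$ ($H = \sqrt{\left(53 + \left(-31\right)^{2}\right) - 2065} = \sqrt{\left(53 + 961\right) - 2065} = \sqrt{1014 - 2065} = \sqrt{-1051} = i \sqrt{1051} \approx 32.419 i$)
$b{\left(-8,n{\left(-3,1 \right)} \right)} H = 2 \left(-8\right) \left(0 - 8\right) i \sqrt{1051} = 2 \left(-8\right) \left(-8\right) i \sqrt{1051} = 128 i \sqrt{1051}$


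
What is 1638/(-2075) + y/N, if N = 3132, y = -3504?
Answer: -1033418/541575 ≈ -1.9082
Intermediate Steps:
1638/(-2075) + y/N = 1638/(-2075) - 3504/3132 = 1638*(-1/2075) - 3504*1/3132 = -1638/2075 - 292/261 = -1033418/541575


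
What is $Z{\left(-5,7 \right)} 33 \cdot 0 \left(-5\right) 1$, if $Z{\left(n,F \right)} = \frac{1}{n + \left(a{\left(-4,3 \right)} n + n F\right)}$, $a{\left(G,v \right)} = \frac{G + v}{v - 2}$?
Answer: $0$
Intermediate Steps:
$a{\left(G,v \right)} = \frac{G + v}{-2 + v}$
$Z{\left(n,F \right)} = \frac{1}{F n}$ ($Z{\left(n,F \right)} = \frac{1}{n + \left(\frac{-4 + 3}{-2 + 3} n + n F\right)} = \frac{1}{n + \left(1^{-1} \left(-1\right) n + F n\right)} = \frac{1}{n + \left(1 \left(-1\right) n + F n\right)} = \frac{1}{n + \left(- n + F n\right)} = \frac{1}{F n}$)
$Z{\left(-5,7 \right)} 33 \cdot 0 \left(-5\right) 1 = \frac{1}{7 \left(-5\right)} 33 \cdot 0 \left(-5\right) 1 = \frac{1}{7} \left(- \frac{1}{5}\right) 33 \cdot 0 \cdot 1 = \left(- \frac{1}{35}\right) 33 \cdot 0 = \left(- \frac{33}{35}\right) 0 = 0$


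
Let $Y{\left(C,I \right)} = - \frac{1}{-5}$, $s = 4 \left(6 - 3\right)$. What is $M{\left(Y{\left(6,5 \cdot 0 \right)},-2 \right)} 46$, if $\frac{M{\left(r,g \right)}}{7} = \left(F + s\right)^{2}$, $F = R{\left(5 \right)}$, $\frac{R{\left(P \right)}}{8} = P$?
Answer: $870688$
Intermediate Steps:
$R{\left(P \right)} = 8 P$
$s = 12$ ($s = 4 \cdot 3 = 12$)
$F = 40$ ($F = 8 \cdot 5 = 40$)
$Y{\left(C,I \right)} = \frac{1}{5}$ ($Y{\left(C,I \right)} = \left(-1\right) \left(- \frac{1}{5}\right) = \frac{1}{5}$)
$M{\left(r,g \right)} = 18928$ ($M{\left(r,g \right)} = 7 \left(40 + 12\right)^{2} = 7 \cdot 52^{2} = 7 \cdot 2704 = 18928$)
$M{\left(Y{\left(6,5 \cdot 0 \right)},-2 \right)} 46 = 18928 \cdot 46 = 870688$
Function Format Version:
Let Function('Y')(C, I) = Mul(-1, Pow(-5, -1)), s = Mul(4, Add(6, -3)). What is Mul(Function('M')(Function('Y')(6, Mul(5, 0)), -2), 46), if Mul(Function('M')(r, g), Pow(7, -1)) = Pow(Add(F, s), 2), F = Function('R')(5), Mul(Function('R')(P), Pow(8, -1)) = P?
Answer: 870688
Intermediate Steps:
Function('R')(P) = Mul(8, P)
s = 12 (s = Mul(4, 3) = 12)
F = 40 (F = Mul(8, 5) = 40)
Function('Y')(C, I) = Rational(1, 5) (Function('Y')(C, I) = Mul(-1, Rational(-1, 5)) = Rational(1, 5))
Function('M')(r, g) = 18928 (Function('M')(r, g) = Mul(7, Pow(Add(40, 12), 2)) = Mul(7, Pow(52, 2)) = Mul(7, 2704) = 18928)
Mul(Function('M')(Function('Y')(6, Mul(5, 0)), -2), 46) = Mul(18928, 46) = 870688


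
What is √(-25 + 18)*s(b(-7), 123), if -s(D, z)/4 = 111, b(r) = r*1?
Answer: -444*I*√7 ≈ -1174.7*I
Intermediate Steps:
b(r) = r
s(D, z) = -444 (s(D, z) = -4*111 = -444)
√(-25 + 18)*s(b(-7), 123) = √(-25 + 18)*(-444) = √(-7)*(-444) = (I*√7)*(-444) = -444*I*√7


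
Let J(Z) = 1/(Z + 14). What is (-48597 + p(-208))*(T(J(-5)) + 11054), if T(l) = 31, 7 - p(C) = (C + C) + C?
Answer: -531703110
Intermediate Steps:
J(Z) = 1/(14 + Z)
p(C) = 7 - 3*C (p(C) = 7 - ((C + C) + C) = 7 - (2*C + C) = 7 - 3*C)
(-48597 + p(-208))*(T(J(-5)) + 11054) = (-48597 + (7 - 3*(-208)))*(31 + 11054) = (-48597 + (7 + 624))*11085 = (-48597 + 631)*11085 = -47966*11085 = -531703110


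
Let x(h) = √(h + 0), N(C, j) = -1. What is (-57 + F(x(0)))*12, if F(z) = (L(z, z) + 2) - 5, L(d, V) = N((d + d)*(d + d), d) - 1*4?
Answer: -780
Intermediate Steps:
L(d, V) = -5 (L(d, V) = -1 - 1*4 = -1 - 4 = -5)
x(h) = √h
F(z) = -8 (F(z) = (-5 + 2) - 5 = -3 - 5 = -8)
(-57 + F(x(0)))*12 = (-57 - 8)*12 = -65*12 = -780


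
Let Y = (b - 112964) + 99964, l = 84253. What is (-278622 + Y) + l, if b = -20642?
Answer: -228011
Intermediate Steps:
Y = -33642 (Y = (-20642 - 112964) + 99964 = -133606 + 99964 = -33642)
(-278622 + Y) + l = (-278622 - 33642) + 84253 = -312264 + 84253 = -228011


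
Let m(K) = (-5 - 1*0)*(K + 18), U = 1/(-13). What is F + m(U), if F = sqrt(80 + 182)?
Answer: -1165/13 + sqrt(262) ≈ -73.429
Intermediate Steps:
U = -1/13 ≈ -0.076923
m(K) = -90 - 5*K (m(K) = (-5 + 0)*(18 + K) = -5*(18 + K) = -90 - 5*K)
F = sqrt(262) ≈ 16.186
F + m(U) = sqrt(262) + (-90 - 5*(-1/13)) = sqrt(262) + (-90 + 5/13) = sqrt(262) - 1165/13 = -1165/13 + sqrt(262)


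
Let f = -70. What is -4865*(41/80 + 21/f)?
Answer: -16541/16 ≈ -1033.8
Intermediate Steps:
-4865*(41/80 + 21/f) = -4865*(41/80 + 21/(-70)) = -4865*(41*(1/80) + 21*(-1/70)) = -4865*(41/80 - 3/10) = -4865*17/80 = -16541/16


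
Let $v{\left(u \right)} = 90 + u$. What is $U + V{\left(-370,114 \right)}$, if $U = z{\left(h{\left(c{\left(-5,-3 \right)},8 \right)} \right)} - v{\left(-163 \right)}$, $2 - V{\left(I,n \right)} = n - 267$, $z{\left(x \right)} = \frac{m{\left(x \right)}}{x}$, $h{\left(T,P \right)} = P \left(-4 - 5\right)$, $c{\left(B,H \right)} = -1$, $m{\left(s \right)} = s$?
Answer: $229$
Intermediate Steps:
$h{\left(T,P \right)} = - 9 P$ ($h{\left(T,P \right)} = P \left(-9\right) = - 9 P$)
$z{\left(x \right)} = 1$ ($z{\left(x \right)} = \frac{x}{x} = 1$)
$V{\left(I,n \right)} = 269 - n$ ($V{\left(I,n \right)} = 2 - \left(n - 267\right) = 2 - \left(-267 + n\right) = 269 - n$)
$U = 74$ ($U = 1 - \left(90 - 163\right) = 1 - -73 = 1 + 73 = 74$)
$U + V{\left(-370,114 \right)} = 74 + \left(269 - 114\right) = 74 + 155 = 229$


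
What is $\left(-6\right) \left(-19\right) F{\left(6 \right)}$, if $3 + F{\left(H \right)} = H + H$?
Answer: $1026$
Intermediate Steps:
$F{\left(H \right)} = -3 + 2 H$ ($F{\left(H \right)} = -3 + \left(H + H\right) = -3 + 2 H$)
$\left(-6\right) \left(-19\right) F{\left(6 \right)} = \left(-6\right) \left(-19\right) \left(-3 + 2 \cdot 6\right) = 114 \left(-3 + 12\right) = 114 \cdot 9 = 1026$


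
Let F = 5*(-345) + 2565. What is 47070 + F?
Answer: 47910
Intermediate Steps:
F = 840 (F = -1725 + 2565 = 840)
47070 + F = 47070 + 840 = 47910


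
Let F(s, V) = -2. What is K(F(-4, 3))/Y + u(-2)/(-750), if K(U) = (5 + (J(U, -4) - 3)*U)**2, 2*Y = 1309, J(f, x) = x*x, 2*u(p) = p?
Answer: 94687/140250 ≈ 0.67513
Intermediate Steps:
u(p) = p/2
J(f, x) = x**2
Y = 1309/2 (Y = (1/2)*1309 = 1309/2 ≈ 654.50)
K(U) = (5 + 13*U)**2 (K(U) = (5 + ((-4)**2 - 3)*U)**2 = (5 + (16 - 3)*U)**2 = (5 + 13*U)**2)
K(F(-4, 3))/Y + u(-2)/(-750) = (5 + 13*(-2))**2/(1309/2) + ((1/2)*(-2))/(-750) = (5 - 26)**2*(2/1309) - 1*(-1/750) = (-21)**2*(2/1309) + 1/750 = 441*(2/1309) + 1/750 = 126/187 + 1/750 = 94687/140250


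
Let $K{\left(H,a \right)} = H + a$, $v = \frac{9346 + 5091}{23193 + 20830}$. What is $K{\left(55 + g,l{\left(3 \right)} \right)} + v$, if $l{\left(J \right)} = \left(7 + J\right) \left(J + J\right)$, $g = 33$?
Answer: $\frac{6529841}{44023} \approx 148.33$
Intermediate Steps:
$v = \frac{14437}{44023} \approx 0.32794$
$l{\left(J \right)} = 2 J \left(7 + J\right)$ ($l{\left(J \right)} = \left(7 + J\right) 2 J = 2 J \left(7 + J\right)$)
$K{\left(55 + g,l{\left(3 \right)} \right)} + v = \left(\left(55 + 33\right) + 2 \cdot 3 \left(7 + 3\right)\right) + \frac{14437}{44023} = \left(88 + 2 \cdot 3 \cdot 10\right) + \frac{14437}{44023} = \left(88 + 60\right) + \frac{14437}{44023} = 148 + \frac{14437}{44023} = \frac{6529841}{44023}$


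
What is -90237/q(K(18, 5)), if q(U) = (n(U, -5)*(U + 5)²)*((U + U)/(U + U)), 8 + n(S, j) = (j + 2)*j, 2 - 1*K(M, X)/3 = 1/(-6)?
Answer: -51564/529 ≈ -97.474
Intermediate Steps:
K(M, X) = 13/2 (K(M, X) = 6 - 3/(-6) = 6 - 3*(-⅙) = 6 + ½ = 13/2)
n(S, j) = -8 + j*(2 + j) (n(S, j) = -8 + (j + 2)*j = -8 + (2 + j)*j = -8 + j*(2 + j))
q(U) = 7*(5 + U)² (q(U) = ((-8 + (-5)² + 2*(-5))*(U + 5)²)*((U + U)/(U + U)) = ((-8 + 25 - 10)*(5 + U)²)*((2*U)/((2*U))) = (7*(5 + U)²)*((2*U)*(1/(2*U))) = (7*(5 + U)²)*1 = 7*(5 + U)²)
-90237/q(K(18, 5)) = -90237*1/(7*(5 + 13/2)²) = -90237/(7*(23/2)²) = -90237/(7*(529/4)) = -90237/3703/4 = -90237*4/3703 = -51564/529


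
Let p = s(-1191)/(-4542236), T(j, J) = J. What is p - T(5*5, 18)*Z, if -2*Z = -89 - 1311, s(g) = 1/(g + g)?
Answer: -136327037515199/10819606152 ≈ -12600.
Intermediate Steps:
s(g) = 1/(2*g)
Z = 700 (Z = -(-89 - 1311)/2 = -½*(-1400) = 700)
p = 1/10819606152 (p = ((½)/(-1191))/(-4542236) = ((½)*(-1/1191))*(-1/4542236) = -1/2382*(-1/4542236) = 1/10819606152 ≈ 9.2425e-11)
p - T(5*5, 18)*Z = 1/10819606152 - 18*700 = 1/10819606152 - 1*12600 = 1/10819606152 - 12600 = -136327037515199/10819606152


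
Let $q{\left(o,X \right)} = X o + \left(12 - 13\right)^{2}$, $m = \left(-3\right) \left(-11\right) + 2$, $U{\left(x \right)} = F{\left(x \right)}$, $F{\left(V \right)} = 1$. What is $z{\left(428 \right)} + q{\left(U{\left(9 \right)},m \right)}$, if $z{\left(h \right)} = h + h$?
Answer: $892$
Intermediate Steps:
$U{\left(x \right)} = 1$
$z{\left(h \right)} = 2 h$
$m = 35$ ($m = 33 + 2 = 35$)
$q{\left(o,X \right)} = 1 + X o$ ($q{\left(o,X \right)} = X o + \left(-1\right)^{2} = X o + 1 = 1 + X o$)
$z{\left(428 \right)} + q{\left(U{\left(9 \right)},m \right)} = 2 \cdot 428 + \left(1 + 35 \cdot 1\right) = 856 + \left(1 + 35\right) = 856 + 36 = 892$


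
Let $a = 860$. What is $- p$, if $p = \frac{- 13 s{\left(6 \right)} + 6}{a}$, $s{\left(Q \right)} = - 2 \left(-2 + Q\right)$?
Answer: $- \frac{11}{86} \approx -0.12791$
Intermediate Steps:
$s{\left(Q \right)} = 4 - 2 Q$
$p = \frac{11}{86}$ ($p = \frac{- 13 \left(4 - 12\right) + 6}{860} = \left(- 13 \left(4 - 12\right) + 6\right) \frac{1}{860} = \left(\left(-13\right) \left(-8\right) + 6\right) \frac{1}{860} = \left(104 + 6\right) \frac{1}{860} = 110 \cdot \frac{1}{860} = \frac{11}{86} \approx 0.12791$)
$- p = \left(-1\right) \frac{11}{86} = - \frac{11}{86}$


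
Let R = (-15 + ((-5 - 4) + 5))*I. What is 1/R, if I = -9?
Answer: 1/171 ≈ 0.0058480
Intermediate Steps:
R = 171 (R = (-15 + ((-5 - 4) + 5))*(-9) = (-15 + (-9 + 5))*(-9) = (-15 - 4)*(-9) = -19*(-9) = 171)
1/R = 1/171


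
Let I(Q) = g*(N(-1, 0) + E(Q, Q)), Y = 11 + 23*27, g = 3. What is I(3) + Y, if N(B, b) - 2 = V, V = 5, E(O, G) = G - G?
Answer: 653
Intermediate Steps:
E(O, G) = 0
N(B, b) = 7 (N(B, b) = 2 + 5 = 7)
Y = 632 (Y = 11 + 621 = 632)
I(Q) = 21 (I(Q) = 3*(7 + 0) = 3*7 = 21)
I(3) + Y = 21 + 632 = 653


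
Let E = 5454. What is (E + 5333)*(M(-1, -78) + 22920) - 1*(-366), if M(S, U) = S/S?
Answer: 247249193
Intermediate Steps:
M(S, U) = 1
(E + 5333)*(M(-1, -78) + 22920) - 1*(-366) = (5454 + 5333)*(1 + 22920) - 1*(-366) = 10787*22921 + 366 = 247248827 + 366 = 247249193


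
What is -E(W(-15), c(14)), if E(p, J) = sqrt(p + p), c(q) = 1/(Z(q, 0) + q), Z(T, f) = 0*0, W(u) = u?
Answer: -I*sqrt(30) ≈ -5.4772*I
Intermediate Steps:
Z(T, f) = 0
c(q) = 1/q (c(q) = 1/(0 + q) = 1/q)
E(p, J) = sqrt(2)*sqrt(p) (E(p, J) = sqrt(2*p) = sqrt(2)*sqrt(p))
-E(W(-15), c(14)) = -sqrt(2)*sqrt(-15) = -sqrt(2)*I*sqrt(15) = -I*sqrt(30)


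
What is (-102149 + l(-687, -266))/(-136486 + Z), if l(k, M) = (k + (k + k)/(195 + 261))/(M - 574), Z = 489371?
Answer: -6521139719/22528178400 ≈ -0.28947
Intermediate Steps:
l(k, M) = 229*k/(228*(-574 + M)) (l(k, M) = (k + (2*k)/456)/(-574 + M) = (k + (2*k)*(1/456))/(-574 + M) = (k + k/228)/(-574 + M) = (229*k/228)/(-574 + M) = 229*k/(228*(-574 + M)))
(-102149 + l(-687, -266))/(-136486 + Z) = (-102149 + (229/228)*(-687)/(-574 - 266))/(-136486 + 489371) = (-102149 + (229/228)*(-687)/(-840))/352885 = (-102149 + (229/228)*(-687)*(-1/840))*(1/352885) = (-102149 + 52441/63840)*(1/352885) = -6521139719/63840*1/352885 = -6521139719/22528178400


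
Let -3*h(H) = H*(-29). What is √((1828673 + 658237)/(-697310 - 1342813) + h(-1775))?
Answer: I*√71419804599878355/2040123 ≈ 130.99*I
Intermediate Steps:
h(H) = 29*H/3 (h(H) = -H*(-29)/3 = -(-29)*H/3 = 29*H/3)
√((1828673 + 658237)/(-697310 - 1342813) + h(-1775)) = √((1828673 + 658237)/(-697310 - 1342813) + (29/3)*(-1775)) = √(2486910/(-2040123) - 51475/3) = √(2486910*(-1/2040123) - 51475/3) = √(-828970/680041 - 51475/3) = √(-35007597385/2040123) = I*√71419804599878355/2040123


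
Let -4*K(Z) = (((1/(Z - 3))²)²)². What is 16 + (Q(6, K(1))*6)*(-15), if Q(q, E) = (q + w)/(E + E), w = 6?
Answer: 552976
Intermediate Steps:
K(Z) = -1/(4*(-3 + Z)⁸) (K(Z) = -1/(4*(Z - 3)⁸) = -1/(4*(-3 + Z)⁸))
Q(q, E) = (6 + q)/(2*E) (Q(q, E) = (q + 6)/(E + E) = (6 + q)/((2*E)) = (6 + q)*(1/(2*E)) = (6 + q)/(2*E))
16 + (Q(6, K(1))*6)*(-15) = 16 + (((6 + 6)/(2*((-1/(4*(-3 + 1)⁸)))))*6)*(-15) = 16 + (((½)*12/(-¼/(-2)⁸))*6)*(-15) = 16 + (((½)*12/(-¼*1/256))*6)*(-15) = 16 + (((½)*12/(-1/1024))*6)*(-15) = 16 + (((½)*(-1024)*12)*6)*(-15) = 16 - 6144*6*(-15) = 16 - 36864*(-15) = 16 + 552960 = 552976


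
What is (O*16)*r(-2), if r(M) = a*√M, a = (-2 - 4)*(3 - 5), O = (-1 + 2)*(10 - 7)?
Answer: 576*I*√2 ≈ 814.59*I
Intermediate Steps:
O = 3 (O = 1*3 = 3)
a = 12 (a = -6*(-2) = 12)
r(M) = 12*√M
(O*16)*r(-2) = (3*16)*(12*√(-2)) = 48*(12*(I*√2)) = 48*(12*I*√2) = 576*I*√2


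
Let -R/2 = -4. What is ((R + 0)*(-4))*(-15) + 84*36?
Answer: 3504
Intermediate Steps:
R = 8 (R = -2*(-4) = 8)
((R + 0)*(-4))*(-15) + 84*36 = ((8 + 0)*(-4))*(-15) + 84*36 = (8*(-4))*(-15) + 3024 = -32*(-15) + 3024 = 480 + 3024 = 3504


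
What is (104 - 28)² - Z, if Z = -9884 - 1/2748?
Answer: 43033681/2748 ≈ 15660.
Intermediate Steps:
Z = -27161233/2748 (Z = -9884 - 1*1/2748 = -9884 - 1/2748 = -27161233/2748 ≈ -9884.0)
(104 - 28)² - Z = (104 - 28)² - 1*(-27161233/2748) = 76² + 27161233/2748 = 5776 + 27161233/2748 = 43033681/2748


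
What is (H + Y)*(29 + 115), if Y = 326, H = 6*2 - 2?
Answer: 48384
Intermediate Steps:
H = 10 (H = 12 - 2 = 10)
(H + Y)*(29 + 115) = (10 + 326)*(29 + 115) = 336*144 = 48384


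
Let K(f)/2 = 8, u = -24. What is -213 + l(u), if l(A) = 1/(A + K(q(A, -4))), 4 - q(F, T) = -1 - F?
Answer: -1705/8 ≈ -213.13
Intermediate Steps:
q(F, T) = 5 + F (q(F, T) = 4 - (-1 - F) = 4 + (1 + F) = 5 + F)
K(f) = 16 (K(f) = 2*8 = 16)
l(A) = 1/(16 + A) (l(A) = 1/(A + 16) = 1/(16 + A))
-213 + l(u) = -213 + 1/(16 - 24) = -213 + 1/(-8) = -213 - 1/8 = -1705/8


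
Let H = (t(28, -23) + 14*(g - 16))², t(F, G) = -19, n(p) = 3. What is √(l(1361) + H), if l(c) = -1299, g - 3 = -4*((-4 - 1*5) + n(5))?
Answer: √16926 ≈ 130.10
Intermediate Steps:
g = 27 (g = 3 - 4*((-4 - 1*5) + 3) = 3 - 4*((-4 - 5) + 3) = 3 - 4*(-9 + 3) = 3 - 4*(-6) = 3 + 24 = 27)
H = 18225 (H = (-19 + 14*(27 - 16))² = (-19 + 14*11)² = (-19 + 154)² = 135² = 18225)
√(l(1361) + H) = √(-1299 + 18225) = √16926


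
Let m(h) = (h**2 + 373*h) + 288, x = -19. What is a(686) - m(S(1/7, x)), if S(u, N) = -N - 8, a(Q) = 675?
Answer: -3837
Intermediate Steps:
S(u, N) = -8 - N
m(h) = 288 + h**2 + 373*h
a(686) - m(S(1/7, x)) = 675 - (288 + (-8 - 1*(-19))**2 + 373*(-8 - 1*(-19))) = 675 - (288 + (-8 + 19)**2 + 373*(-8 + 19)) = 675 - (288 + 11**2 + 373*11) = 675 - (288 + 121 + 4103) = 675 - 1*4512 = 675 - 4512 = -3837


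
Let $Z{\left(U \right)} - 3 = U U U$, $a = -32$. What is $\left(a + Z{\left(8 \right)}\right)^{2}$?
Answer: $233289$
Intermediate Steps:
$Z{\left(U \right)} = 3 + U^{3}$ ($Z{\left(U \right)} = 3 + U U U = 3 + U^{2} U = 3 + U^{3}$)
$\left(a + Z{\left(8 \right)}\right)^{2} = \left(-32 + \left(3 + 8^{3}\right)\right)^{2} = \left(-32 + \left(3 + 512\right)\right)^{2} = \left(-32 + 515\right)^{2} = 483^{2} = 233289$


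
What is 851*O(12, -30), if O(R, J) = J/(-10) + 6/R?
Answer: 5957/2 ≈ 2978.5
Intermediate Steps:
O(R, J) = 6/R - J/10 (O(R, J) = J*(-⅒) + 6/R = -J/10 + 6/R = 6/R - J/10)
851*O(12, -30) = 851*(6/12 - ⅒*(-30)) = 851*(6*(1/12) + 3) = 851*(½ + 3) = 851*(7/2) = 5957/2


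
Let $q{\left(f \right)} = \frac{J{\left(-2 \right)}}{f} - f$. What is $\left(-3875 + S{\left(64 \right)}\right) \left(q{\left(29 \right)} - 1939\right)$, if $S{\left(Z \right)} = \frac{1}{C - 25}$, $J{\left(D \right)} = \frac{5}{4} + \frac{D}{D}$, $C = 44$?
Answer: $\frac{4201703274}{551} \approx 7.6256 \cdot 10^{6}$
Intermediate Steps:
$J{\left(D \right)} = \frac{9}{4}$ ($J{\left(D \right)} = 5 \cdot \frac{1}{4} + 1 = \frac{5}{4} + 1 = \frac{9}{4}$)
$S{\left(Z \right)} = \frac{1}{19}$ ($S{\left(Z \right)} = \frac{1}{44 - 25} = \frac{1}{19}$)
$q{\left(f \right)} = - f + \frac{9}{4 f}$ ($q{\left(f \right)} = \frac{9}{4 f} - f = - f + \frac{9}{4 f}$)
$\left(-3875 + S{\left(64 \right)}\right) \left(q{\left(29 \right)} - 1939\right) = \left(-3875 + \frac{1}{19}\right) \left(\left(\left(-1\right) 29 + \frac{9}{4 \cdot 29}\right) - 1939\right) = - \frac{73624 \left(\left(-29 + \frac{9}{4} \cdot \frac{1}{29}\right) - 1939\right)}{19} = - \frac{73624 \left(\left(-29 + \frac{9}{116}\right) - 1939\right)}{19} = - \frac{73624 \left(- \frac{3355}{116} - 1939\right)}{19} = \left(- \frac{73624}{19}\right) \left(- \frac{228279}{116}\right) = \frac{4201703274}{551}$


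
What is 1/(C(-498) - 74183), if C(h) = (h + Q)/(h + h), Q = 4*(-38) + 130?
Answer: -249/18471437 ≈ -1.3480e-5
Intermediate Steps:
Q = -22 (Q = -152 + 130 = -22)
C(h) = (-22 + h)/(2*h) (C(h) = (h - 22)/(h + h) = (-22 + h)/((2*h)) = (-22 + h)*(1/(2*h)) = (-22 + h)/(2*h))
1/(C(-498) - 74183) = 1/((½)*(-22 - 498)/(-498) - 74183) = 1/((½)*(-1/498)*(-520) - 74183) = 1/(130/249 - 74183) = 1/(-18471437/249) = -249/18471437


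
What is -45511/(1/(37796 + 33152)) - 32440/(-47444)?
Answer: -38298154022398/11861 ≈ -3.2289e+9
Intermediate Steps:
-45511/(1/(37796 + 33152)) - 32440/(-47444) = -45511/(1/70948) - 32440*(-1/47444) = -45511/1/70948 + 8110/11861 = -45511*70948 + 8110/11861 = -3228914428 + 8110/11861 = -38298154022398/11861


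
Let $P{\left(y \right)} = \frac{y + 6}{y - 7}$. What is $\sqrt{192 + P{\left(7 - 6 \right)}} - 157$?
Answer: $-157 + \frac{\sqrt{6870}}{6} \approx -143.19$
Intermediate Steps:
$P{\left(y \right)} = \frac{6 + y}{-7 + y}$
$\sqrt{192 + P{\left(7 - 6 \right)}} - 157 = \sqrt{192 + \frac{6 + \left(7 - 6\right)}{-7 + \left(7 - 6\right)}} - 157 = \sqrt{192 + \frac{6 + 1}{-7 + 1}} - 157 = \sqrt{192 + \frac{1}{-6} \cdot 7} - 157 = \sqrt{192 - \frac{7}{6}} - 157 = \sqrt{\frac{1145}{6}} - 157 = \frac{\sqrt{6870}}{6} - 157 = -157 + \frac{\sqrt{6870}}{6}$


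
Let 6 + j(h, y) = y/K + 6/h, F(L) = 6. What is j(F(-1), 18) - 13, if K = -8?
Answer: -81/4 ≈ -20.250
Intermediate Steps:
j(h, y) = -6 + 6/h - y/8 (j(h, y) = -6 + (y/(-8) + 6/h) = -6 + (y*(-⅛) + 6/h) = -6 + (-y/8 + 6/h) = -6 + (6/h - y/8) = -6 + 6/h - y/8)
j(F(-1), 18) - 13 = (-6 + 6/6 - ⅛*18) - 13 = (-6 + 6*(⅙) - 9/4) - 13 = (-6 + 1 - 9/4) - 13 = -29/4 - 13 = -81/4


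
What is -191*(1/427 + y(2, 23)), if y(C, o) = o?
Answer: -1876002/427 ≈ -4393.4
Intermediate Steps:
-191*(1/427 + y(2, 23)) = -191*(1/427 + 23) = -191*9822/427 = -1876002/427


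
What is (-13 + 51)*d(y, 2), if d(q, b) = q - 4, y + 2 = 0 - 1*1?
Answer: -266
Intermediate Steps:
y = -3 (y = -2 + (0 - 1*1) = -2 + (0 - 1) = -2 - 1 = -3)
d(q, b) = -4 + q
(-13 + 51)*d(y, 2) = (-13 + 51)*(-4 - 3) = 38*(-7) = -266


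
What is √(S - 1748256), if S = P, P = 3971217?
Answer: √2222961 ≈ 1491.0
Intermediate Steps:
S = 3971217
√(S - 1748256) = √(3971217 - 1748256) = √2222961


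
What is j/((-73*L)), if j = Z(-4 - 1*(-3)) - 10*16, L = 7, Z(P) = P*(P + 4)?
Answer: 163/511 ≈ 0.31898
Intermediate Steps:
Z(P) = P*(4 + P)
j = -163 (j = (-4 - 1*(-3))*(4 + (-4 - 1*(-3))) - 10*16 = (-4 + 3)*(4 + (-4 + 3)) - 160 = -(4 - 1) - 160 = -1*3 - 160 = -3 - 160 = -163)
j/((-73*L)) = -163/((-73*7)) = -163/(-511) = -163*(-1/511) = 163/511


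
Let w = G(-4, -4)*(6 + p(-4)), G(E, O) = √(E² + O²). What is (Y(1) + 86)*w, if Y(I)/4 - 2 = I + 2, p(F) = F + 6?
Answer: 3392*√2 ≈ 4797.0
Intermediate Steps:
p(F) = 6 + F
w = 32*√2 (w = √((-4)² + (-4)²)*(6 + (6 - 4)) = √(16 + 16)*(6 + 2) = √32*8 = (4*√2)*8 = 32*√2 ≈ 45.255)
Y(I) = 16 + 4*I (Y(I) = 8 + 4*(I + 2) = 8 + 4*(2 + I) = 8 + (8 + 4*I) = 16 + 4*I)
(Y(1) + 86)*w = ((16 + 4*1) + 86)*(32*√2) = ((16 + 4) + 86)*(32*√2) = (20 + 86)*(32*√2) = 106*(32*√2) = 3392*√2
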